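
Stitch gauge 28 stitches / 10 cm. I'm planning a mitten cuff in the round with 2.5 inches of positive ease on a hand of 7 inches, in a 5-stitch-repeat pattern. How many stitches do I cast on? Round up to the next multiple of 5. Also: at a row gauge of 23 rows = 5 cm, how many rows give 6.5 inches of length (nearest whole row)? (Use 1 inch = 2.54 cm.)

Finished = 7 + 2.5 = 9.5 inches.
9.5 inches × 2.54 = 24.13 cm.
28/10 = 2.8 sts per cm; 24.13 × 2.8 = 67.56 sts.
Next multiple of 5 → 70.
6.5 inches = 16.51 cm; × 4.6 = 75.95 → 76 rows.

Cast on 70 stitches; work 76 rows.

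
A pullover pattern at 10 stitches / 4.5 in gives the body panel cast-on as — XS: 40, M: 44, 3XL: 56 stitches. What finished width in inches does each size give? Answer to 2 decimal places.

XS 18.00 inches; M 19.80 inches; 3XL 25.20 inches.

10/4.5 = 2.222 sts per in.
XS: 40 / 2.222 = 18.000 → 18.00 in.
M: 44 / 2.222 = 19.800 → 19.80 in.
3XL: 56 / 2.222 = 25.200 → 25.20 in.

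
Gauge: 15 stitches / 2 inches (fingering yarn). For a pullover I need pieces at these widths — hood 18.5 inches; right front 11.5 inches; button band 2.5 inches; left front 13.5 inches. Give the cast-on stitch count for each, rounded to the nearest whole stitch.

hood 139; right front 86; button band 19; left front 101.

Rate = 15/2 = 7.5 sts per in.
hood: 18.5 × 7.5 = 138.75 → 139.
right front: 11.5 × 7.5 = 86.25 → 86.
button band: 2.5 × 7.5 = 18.75 → 19.
left front: 13.5 × 7.5 = 101.25 → 101.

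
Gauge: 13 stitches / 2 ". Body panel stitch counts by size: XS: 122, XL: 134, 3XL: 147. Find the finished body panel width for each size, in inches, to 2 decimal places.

XS 18.77 inches; XL 20.62 inches; 3XL 22.62 inches.

13/2 = 6.5 sts per in.
XS: 122 / 6.5 = 18.769 → 18.77 in.
XL: 134 / 6.5 = 20.615 → 20.62 in.
3XL: 147 / 6.5 = 22.615 → 22.62 in.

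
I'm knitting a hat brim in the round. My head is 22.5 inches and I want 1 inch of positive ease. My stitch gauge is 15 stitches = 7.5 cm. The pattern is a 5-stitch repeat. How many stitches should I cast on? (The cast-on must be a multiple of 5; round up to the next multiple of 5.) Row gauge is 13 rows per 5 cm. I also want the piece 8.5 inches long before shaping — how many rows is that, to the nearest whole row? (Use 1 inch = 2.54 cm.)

Cast on 120 stitches; work 56 rows.

Finished = 22.5 + 1 = 23.5 inches.
23.5 inches × 2.54 = 59.69 cm.
15/7.5 = 2 sts per cm; 59.69 × 2 = 119.38 sts.
Next multiple of 5 → 120.
8.5 inches = 21.59 cm; × 2.6 = 56.13 → 56 rows.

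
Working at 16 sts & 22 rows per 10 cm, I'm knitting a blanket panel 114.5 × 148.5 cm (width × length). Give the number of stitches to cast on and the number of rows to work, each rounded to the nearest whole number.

Stitch gauge = 16/10 = 1.6 sts/cm; 114.5 × 1.6 = 183.20 → 183 sts.
Row gauge = 22/10 = 2.2 rows/cm; 148.5 × 2.2 = 326.70 → 327 rows.

Cast on 183 stitches and work 327 rows.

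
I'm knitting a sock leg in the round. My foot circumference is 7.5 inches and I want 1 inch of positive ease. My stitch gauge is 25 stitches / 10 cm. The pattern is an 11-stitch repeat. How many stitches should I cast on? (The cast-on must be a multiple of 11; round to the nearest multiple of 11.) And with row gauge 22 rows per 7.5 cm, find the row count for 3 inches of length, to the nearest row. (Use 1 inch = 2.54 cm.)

Cast on 55 stitches; work 22 rows.

Finished = 7.5 + 1 = 8.5 inches.
8.5 inches × 2.54 = 21.59 cm.
25/10 = 2.5 sts per cm; 21.59 × 2.5 = 53.98 sts.
Nearest multiple of 11 → 55.
3 inches = 7.62 cm; × 2.933 = 22.35 → 22 rows.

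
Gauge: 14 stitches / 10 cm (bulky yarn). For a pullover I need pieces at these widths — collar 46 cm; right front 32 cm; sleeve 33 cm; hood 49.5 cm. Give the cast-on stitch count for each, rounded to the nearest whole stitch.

Rate = 14/10 = 1.4 sts per cm.
collar: 46 × 1.4 = 64.40 → 64.
right front: 32 × 1.4 = 44.80 → 45.
sleeve: 33 × 1.4 = 46.20 → 46.
hood: 49.5 × 1.4 = 69.30 → 69.

collar 64; right front 45; sleeve 46; hood 69.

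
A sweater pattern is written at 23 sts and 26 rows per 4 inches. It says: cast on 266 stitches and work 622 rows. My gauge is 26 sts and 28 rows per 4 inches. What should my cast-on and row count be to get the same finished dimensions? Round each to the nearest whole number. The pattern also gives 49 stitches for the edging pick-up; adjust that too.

Cast on 301 stitches; work 670 rows; edging pick-up 55 stitches.

Stitches: 266 × 26/23 = 300.70 → 301.
Rows: 622 × 28/26 = 669.85 → 670.
edging pick-up: 49 × 26/23 = 55.39 → 55.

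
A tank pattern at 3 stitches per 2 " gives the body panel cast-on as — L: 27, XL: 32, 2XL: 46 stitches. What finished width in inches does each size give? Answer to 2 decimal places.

L 18.00 inches; XL 21.33 inches; 2XL 30.67 inches.

3/2 = 1.5 sts per in.
L: 27 / 1.5 = 18.000 → 18.00 in.
XL: 32 / 1.5 = 21.333 → 21.33 in.
2XL: 46 / 1.5 = 30.667 → 30.67 in.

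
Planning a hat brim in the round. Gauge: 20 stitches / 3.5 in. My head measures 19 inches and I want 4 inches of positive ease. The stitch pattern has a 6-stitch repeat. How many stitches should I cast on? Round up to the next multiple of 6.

CO 132 sts.

Finished = 19 + 4 = 23 inches.
20 / 3.5 = 5.714 sts/in.
23 × 5.714 = 131.43 sts.
Next multiple of 6: 132.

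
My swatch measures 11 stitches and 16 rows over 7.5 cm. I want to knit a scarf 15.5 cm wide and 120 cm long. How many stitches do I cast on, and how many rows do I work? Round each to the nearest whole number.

Stitch gauge = 11/7.5 = 1.467 sts/cm; 15.5 × 1.467 = 22.73 → 23 sts.
Row gauge = 16/7.5 = 2.133 rows/cm; 120 × 2.133 = 256.00 → 256 rows.

Cast on 23 stitches and work 256 rows.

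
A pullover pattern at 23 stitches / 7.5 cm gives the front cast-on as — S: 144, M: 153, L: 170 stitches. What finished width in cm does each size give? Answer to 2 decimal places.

S 46.96 cm; M 49.89 cm; L 55.43 cm.

23/7.5 = 3.067 sts per cm.
S: 144 / 3.067 = 46.957 → 46.96 cm.
M: 153 / 3.067 = 49.891 → 49.89 cm.
L: 170 / 3.067 = 55.435 → 55.43 cm.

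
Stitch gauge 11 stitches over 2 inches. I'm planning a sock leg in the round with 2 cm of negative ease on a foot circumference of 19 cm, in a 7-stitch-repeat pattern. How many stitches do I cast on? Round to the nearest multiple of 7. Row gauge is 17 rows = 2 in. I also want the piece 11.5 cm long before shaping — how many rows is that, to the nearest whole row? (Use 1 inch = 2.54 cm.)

Finished = 19 − 2 = 17 cm.
17 cm × 1/2.54 = 6.69 inches.
11/2 = 5.5 sts per in; 6.69 × 5.5 = 36.81 sts.
Nearest multiple of 7 → 35.
11.5 cm = 4.53 inches; × 8.5 = 38.48 → 38 rows.

Cast on 35 stitches; work 38 rows.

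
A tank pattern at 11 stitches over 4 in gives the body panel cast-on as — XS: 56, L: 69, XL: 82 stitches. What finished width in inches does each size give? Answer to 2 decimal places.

11/4 = 2.75 sts per in.
XS: 56 / 2.75 = 20.364 → 20.36 in.
L: 69 / 2.75 = 25.091 → 25.09 in.
XL: 82 / 2.75 = 29.818 → 29.82 in.

XS 20.36 inches; L 25.09 inches; XL 29.82 inches.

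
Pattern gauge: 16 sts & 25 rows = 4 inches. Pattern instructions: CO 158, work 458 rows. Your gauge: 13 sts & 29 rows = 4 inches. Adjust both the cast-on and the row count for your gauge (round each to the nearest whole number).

Stitches: 158 × 13/16 = 128.38 → 128.
Rows: 458 × 29/25 = 531.28 → 531.

Cast on 128 stitches; work 531 rows.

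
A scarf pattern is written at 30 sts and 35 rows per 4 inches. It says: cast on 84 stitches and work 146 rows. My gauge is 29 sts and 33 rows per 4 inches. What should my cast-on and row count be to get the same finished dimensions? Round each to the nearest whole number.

Cast on 81 stitches; work 138 rows.

Stitches: 84 × 29/30 = 81.20 → 81.
Rows: 146 × 33/35 = 137.66 → 138.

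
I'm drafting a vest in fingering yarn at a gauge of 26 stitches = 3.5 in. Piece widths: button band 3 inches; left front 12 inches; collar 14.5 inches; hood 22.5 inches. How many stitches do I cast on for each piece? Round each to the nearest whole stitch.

button band 22; left front 89; collar 108; hood 167.

Rate = 26/3.5 = 7.429 sts per in.
button band: 3 × 7.429 = 22.29 → 22.
left front: 12 × 7.429 = 89.14 → 89.
collar: 14.5 × 7.429 = 107.71 → 108.
hood: 22.5 × 7.429 = 167.14 → 167.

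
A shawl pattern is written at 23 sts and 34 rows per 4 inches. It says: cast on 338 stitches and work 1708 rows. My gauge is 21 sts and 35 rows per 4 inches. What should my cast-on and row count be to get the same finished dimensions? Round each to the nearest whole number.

Stitches: 338 × 21/23 = 308.61 → 309.
Rows: 1708 × 35/34 = 1758.24 → 1758.

Cast on 309 stitches; work 1758 rows.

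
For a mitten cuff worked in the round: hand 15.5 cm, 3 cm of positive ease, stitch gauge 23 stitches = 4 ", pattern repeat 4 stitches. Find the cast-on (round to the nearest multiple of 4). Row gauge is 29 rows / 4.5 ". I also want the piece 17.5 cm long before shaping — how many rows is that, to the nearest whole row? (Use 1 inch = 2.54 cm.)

Cast on 40 stitches; work 44 rows.

Finished = 15.5 + 3 = 18.5 cm.
18.5 cm × 1/2.54 = 7.28 inches.
23/4 = 5.75 sts per in; 7.28 × 5.75 = 41.88 sts.
Nearest multiple of 4 → 40.
17.5 cm = 6.89 inches; × 6.444 = 44.40 → 44 rows.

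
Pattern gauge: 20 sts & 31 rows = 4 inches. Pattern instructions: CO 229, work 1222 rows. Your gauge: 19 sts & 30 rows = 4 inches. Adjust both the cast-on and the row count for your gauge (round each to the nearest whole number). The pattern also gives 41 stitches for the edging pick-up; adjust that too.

Stitches: 229 × 19/20 = 217.55 → 218.
Rows: 1222 × 30/31 = 1182.58 → 1183.
edging pick-up: 41 × 19/20 = 38.95 → 39.

Cast on 218 stitches; work 1183 rows; edging pick-up 39 stitches.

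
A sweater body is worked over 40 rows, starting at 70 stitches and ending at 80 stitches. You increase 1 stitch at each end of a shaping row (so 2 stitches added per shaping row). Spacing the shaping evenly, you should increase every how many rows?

Stitches to add: |80 − 70| = 10.
Shaping rows needed: 10 / 2 = 5.
40 rows / 5 = every 8 rows.

Increase every 8th row.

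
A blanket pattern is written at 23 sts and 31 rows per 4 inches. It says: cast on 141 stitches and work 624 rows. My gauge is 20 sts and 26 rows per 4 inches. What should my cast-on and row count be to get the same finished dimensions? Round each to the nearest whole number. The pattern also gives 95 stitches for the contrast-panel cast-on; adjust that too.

Stitches: 141 × 20/23 = 122.61 → 123.
Rows: 624 × 26/31 = 523.35 → 523.
contrast-panel cast-on: 95 × 20/23 = 82.61 → 83.

Cast on 123 stitches; work 523 rows; contrast-panel cast-on 83 stitches.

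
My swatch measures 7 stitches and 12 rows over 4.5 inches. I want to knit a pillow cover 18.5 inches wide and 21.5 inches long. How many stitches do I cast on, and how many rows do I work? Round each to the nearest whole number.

Cast on 29 stitches and work 57 rows.

Stitch gauge = 7/4.5 = 1.556 sts/in; 18.5 × 1.556 = 28.78 → 29 sts.
Row gauge = 12/4.5 = 2.667 rows/in; 21.5 × 2.667 = 57.33 → 57 rows.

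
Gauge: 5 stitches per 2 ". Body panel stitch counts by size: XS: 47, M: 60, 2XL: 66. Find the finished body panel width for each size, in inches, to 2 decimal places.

5/2 = 2.5 sts per in.
XS: 47 / 2.5 = 18.800 → 18.80 in.
M: 60 / 2.5 = 24.000 → 24.00 in.
2XL: 66 / 2.5 = 26.400 → 26.40 in.

XS 18.80 inches; M 24.00 inches; 2XL 26.40 inches.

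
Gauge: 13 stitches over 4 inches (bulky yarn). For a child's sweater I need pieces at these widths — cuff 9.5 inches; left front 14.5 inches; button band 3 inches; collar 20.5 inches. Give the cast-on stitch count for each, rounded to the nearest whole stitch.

cuff 31; left front 47; button band 10; collar 67.

Rate = 13/4 = 3.25 sts per in.
cuff: 9.5 × 3.25 = 30.88 → 31.
left front: 14.5 × 3.25 = 47.12 → 47.
button band: 3 × 3.25 = 9.75 → 10.
collar: 20.5 × 3.25 = 66.62 → 67.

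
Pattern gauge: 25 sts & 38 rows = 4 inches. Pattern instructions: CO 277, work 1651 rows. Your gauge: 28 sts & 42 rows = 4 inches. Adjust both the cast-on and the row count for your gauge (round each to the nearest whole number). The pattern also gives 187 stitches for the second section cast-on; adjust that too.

Stitches: 277 × 28/25 = 310.24 → 310.
Rows: 1651 × 42/38 = 1824.79 → 1825.
second section cast-on: 187 × 28/25 = 209.44 → 209.

Cast on 310 stitches; work 1825 rows; second section cast-on 209 stitches.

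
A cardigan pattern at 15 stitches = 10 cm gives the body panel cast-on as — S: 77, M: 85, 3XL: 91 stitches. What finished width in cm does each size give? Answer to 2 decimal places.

15/10 = 1.5 sts per cm.
S: 77 / 1.5 = 51.333 → 51.33 cm.
M: 85 / 1.5 = 56.667 → 56.67 cm.
3XL: 91 / 1.5 = 60.667 → 60.67 cm.

S 51.33 cm; M 56.67 cm; 3XL 60.67 cm.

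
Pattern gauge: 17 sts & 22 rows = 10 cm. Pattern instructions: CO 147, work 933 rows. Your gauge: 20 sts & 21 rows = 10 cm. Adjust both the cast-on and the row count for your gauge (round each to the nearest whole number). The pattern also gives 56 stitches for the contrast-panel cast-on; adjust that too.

Stitches: 147 × 20/17 = 172.94 → 173.
Rows: 933 × 21/22 = 890.59 → 891.
contrast-panel cast-on: 56 × 20/17 = 65.88 → 66.

Cast on 173 stitches; work 891 rows; contrast-panel cast-on 66 stitches.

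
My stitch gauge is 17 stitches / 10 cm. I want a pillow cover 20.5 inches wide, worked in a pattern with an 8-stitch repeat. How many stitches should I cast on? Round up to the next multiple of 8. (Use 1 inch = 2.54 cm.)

20.5 in = 20.5 × 2.54 = 52.07 cm.
17 / 10 = 1.7 sts/cm.
52.07 × 1.7 = 88.52 sts.
→ 96.

CO 96 sts.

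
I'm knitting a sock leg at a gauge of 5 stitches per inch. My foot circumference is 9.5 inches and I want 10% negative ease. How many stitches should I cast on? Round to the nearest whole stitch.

Finished = 9.5 × 0.90 = 8.55 in.
5 / 1 = 5 sts per inch.
8.55 × 5 = 42.75 sts.
→ 43 sts.

43 stitches.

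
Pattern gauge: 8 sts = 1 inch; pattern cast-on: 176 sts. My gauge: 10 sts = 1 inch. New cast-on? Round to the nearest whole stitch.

Scale factor = 10 / 8 = 1.250.
176 × 10 / 8 = 220.00 sts.

Cast on 220 stitches.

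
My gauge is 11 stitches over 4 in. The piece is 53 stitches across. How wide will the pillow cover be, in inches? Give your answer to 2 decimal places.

19.27 inches.

11 stitches / 4 inch = 2.75 stitches per inch.
53 / 2.75 = 19.273 inches.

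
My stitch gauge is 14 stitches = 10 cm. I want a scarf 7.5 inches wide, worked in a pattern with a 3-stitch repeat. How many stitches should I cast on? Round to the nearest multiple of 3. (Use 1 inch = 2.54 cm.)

CO 27 sts.

7.5 in = 7.5 × 2.54 = 19.05 cm.
14 / 10 = 1.4 sts/cm.
19.05 × 1.4 = 26.67 sts.
→ 27.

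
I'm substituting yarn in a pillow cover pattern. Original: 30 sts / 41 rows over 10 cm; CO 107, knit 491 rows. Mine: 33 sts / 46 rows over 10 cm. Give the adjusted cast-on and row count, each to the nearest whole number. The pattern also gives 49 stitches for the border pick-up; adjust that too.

Stitches: 107 × 33/30 = 117.70 → 118.
Rows: 491 × 46/41 = 550.88 → 551.
border pick-up: 49 × 33/30 = 53.90 → 54.

Cast on 118 stitches; work 551 rows; border pick-up 54 stitches.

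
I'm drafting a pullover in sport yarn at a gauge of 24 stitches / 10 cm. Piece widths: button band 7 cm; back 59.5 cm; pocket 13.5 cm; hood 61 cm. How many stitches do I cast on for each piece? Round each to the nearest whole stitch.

button band 17; back 143; pocket 32; hood 146.

Rate = 24/10 = 2.4 sts per cm.
button band: 7 × 2.4 = 16.80 → 17.
back: 59.5 × 2.4 = 142.80 → 143.
pocket: 13.5 × 2.4 = 32.40 → 32.
hood: 61 × 2.4 = 146.40 → 146.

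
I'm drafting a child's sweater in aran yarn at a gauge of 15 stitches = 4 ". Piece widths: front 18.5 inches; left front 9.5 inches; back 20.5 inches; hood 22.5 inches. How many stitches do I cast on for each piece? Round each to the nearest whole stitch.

front 69; left front 36; back 77; hood 84.

Rate = 15/4 = 3.75 sts per in.
front: 18.5 × 3.75 = 69.38 → 69.
left front: 9.5 × 3.75 = 35.62 → 36.
back: 20.5 × 3.75 = 76.88 → 77.
hood: 22.5 × 3.75 = 84.38 → 84.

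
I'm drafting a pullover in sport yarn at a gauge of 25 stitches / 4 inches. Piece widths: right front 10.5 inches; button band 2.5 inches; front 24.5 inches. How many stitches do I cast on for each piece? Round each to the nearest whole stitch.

Rate = 25/4 = 6.25 sts per in.
right front: 10.5 × 6.25 = 65.62 → 66.
button band: 2.5 × 6.25 = 15.62 → 16.
front: 24.5 × 6.25 = 153.12 → 153.

right front 66; button band 16; front 153.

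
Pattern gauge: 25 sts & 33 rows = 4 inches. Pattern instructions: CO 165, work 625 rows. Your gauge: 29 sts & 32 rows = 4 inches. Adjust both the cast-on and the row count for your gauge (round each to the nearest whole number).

Stitches: 165 × 29/25 = 191.40 → 191.
Rows: 625 × 32/33 = 606.06 → 606.

Cast on 191 stitches; work 606 rows.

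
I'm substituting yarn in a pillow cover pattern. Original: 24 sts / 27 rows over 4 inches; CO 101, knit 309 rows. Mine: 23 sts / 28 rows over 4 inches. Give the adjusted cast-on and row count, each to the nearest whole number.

Stitches: 101 × 23/24 = 96.79 → 97.
Rows: 309 × 28/27 = 320.44 → 320.

Cast on 97 stitches; work 320 rows.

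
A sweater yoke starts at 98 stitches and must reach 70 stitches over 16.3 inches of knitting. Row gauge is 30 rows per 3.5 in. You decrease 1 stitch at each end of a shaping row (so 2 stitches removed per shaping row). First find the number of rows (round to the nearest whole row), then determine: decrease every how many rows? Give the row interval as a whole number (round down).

Decrease every 10th row.

Rows = 16.3 × 8.571 = 139.7 → 140 rows.
Stitches to remove: 28 → 14 shaping rows (at 2 st each).
140 / 14 = 10.00 → every 10 rows.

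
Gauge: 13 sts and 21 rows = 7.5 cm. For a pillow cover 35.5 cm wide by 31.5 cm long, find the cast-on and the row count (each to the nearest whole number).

Cast on 62 stitches and work 88 rows.

Stitch gauge = 13/7.5 = 1.733 sts/cm; 35.5 × 1.733 = 61.53 → 62 sts.
Row gauge = 21/7.5 = 2.8 rows/cm; 31.5 × 2.8 = 88.20 → 88 rows.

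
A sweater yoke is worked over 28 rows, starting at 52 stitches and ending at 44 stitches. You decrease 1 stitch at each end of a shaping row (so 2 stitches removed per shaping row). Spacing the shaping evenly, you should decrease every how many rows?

Decrease every 7th row.

Stitches to remove: |44 − 52| = 8.
Shaping rows needed: 8 / 2 = 4.
28 rows / 4 = every 7 rows.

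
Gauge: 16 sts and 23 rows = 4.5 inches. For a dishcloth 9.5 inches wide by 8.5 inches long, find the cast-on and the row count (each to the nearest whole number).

Stitch gauge = 16/4.5 = 3.556 sts/in; 9.5 × 3.556 = 33.78 → 34 sts.
Row gauge = 23/4.5 = 5.111 rows/in; 8.5 × 5.111 = 43.44 → 43 rows.

Cast on 34 stitches and work 43 rows.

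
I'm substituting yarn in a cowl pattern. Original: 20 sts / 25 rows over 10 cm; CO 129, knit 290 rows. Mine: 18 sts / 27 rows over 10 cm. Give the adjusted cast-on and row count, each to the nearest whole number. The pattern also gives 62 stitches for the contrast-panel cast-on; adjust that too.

Stitches: 129 × 18/20 = 116.10 → 116.
Rows: 290 × 27/25 = 313.20 → 313.
contrast-panel cast-on: 62 × 18/20 = 55.80 → 56.

Cast on 116 stitches; work 313 rows; contrast-panel cast-on 56 stitches.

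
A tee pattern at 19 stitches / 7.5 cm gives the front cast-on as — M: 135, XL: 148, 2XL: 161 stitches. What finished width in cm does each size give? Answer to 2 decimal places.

M 53.29 cm; XL 58.42 cm; 2XL 63.55 cm.

19/7.5 = 2.533 sts per cm.
M: 135 / 2.533 = 53.289 → 53.29 cm.
XL: 148 / 2.533 = 58.421 → 58.42 cm.
2XL: 161 / 2.533 = 63.553 → 63.55 cm.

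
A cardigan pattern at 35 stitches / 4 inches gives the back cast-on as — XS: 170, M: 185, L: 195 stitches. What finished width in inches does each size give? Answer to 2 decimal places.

35/4 = 8.75 sts per in.
XS: 170 / 8.75 = 19.429 → 19.43 in.
M: 185 / 8.75 = 21.143 → 21.14 in.
L: 195 / 8.75 = 22.286 → 22.29 in.

XS 19.43 inches; M 21.14 inches; L 22.29 inches.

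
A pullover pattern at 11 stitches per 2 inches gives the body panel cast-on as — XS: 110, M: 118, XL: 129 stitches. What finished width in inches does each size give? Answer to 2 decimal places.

XS 20.00 inches; M 21.45 inches; XL 23.45 inches.

11/2 = 5.5 sts per in.
XS: 110 / 5.5 = 20.000 → 20.00 in.
M: 118 / 5.5 = 21.455 → 21.45 in.
XL: 129 / 5.5 = 23.455 → 23.45 in.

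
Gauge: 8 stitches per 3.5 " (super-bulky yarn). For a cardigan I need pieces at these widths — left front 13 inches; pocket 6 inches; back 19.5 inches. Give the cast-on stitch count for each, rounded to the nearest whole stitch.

Rate = 8/3.5 = 2.286 sts per in.
left front: 13 × 2.286 = 29.71 → 30.
pocket: 6 × 2.286 = 13.71 → 14.
back: 19.5 × 2.286 = 44.57 → 45.

left front 30; pocket 14; back 45.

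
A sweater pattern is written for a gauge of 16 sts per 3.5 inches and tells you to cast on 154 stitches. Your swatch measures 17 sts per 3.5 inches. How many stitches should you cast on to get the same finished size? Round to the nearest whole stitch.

Scale factor = 17 / 16 = 1.062.
154 × 17 / 16 = 163.62 sts.
→ 164 sts.

164 stitches.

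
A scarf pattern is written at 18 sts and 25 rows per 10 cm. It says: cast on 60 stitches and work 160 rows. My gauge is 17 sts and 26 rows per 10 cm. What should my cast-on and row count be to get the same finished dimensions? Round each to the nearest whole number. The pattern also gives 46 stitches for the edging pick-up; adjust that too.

Stitches: 60 × 17/18 = 56.67 → 57.
Rows: 160 × 26/25 = 166.40 → 166.
edging pick-up: 46 × 17/18 = 43.44 → 43.

Cast on 57 stitches; work 166 rows; edging pick-up 43 stitches.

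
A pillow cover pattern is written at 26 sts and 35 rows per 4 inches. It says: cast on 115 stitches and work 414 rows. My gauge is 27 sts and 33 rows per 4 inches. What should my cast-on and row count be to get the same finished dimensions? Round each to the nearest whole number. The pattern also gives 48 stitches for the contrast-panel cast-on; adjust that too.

Cast on 119 stitches; work 390 rows; contrast-panel cast-on 50 stitches.

Stitches: 115 × 27/26 = 119.42 → 119.
Rows: 414 × 33/35 = 390.34 → 390.
contrast-panel cast-on: 48 × 27/26 = 49.85 → 50.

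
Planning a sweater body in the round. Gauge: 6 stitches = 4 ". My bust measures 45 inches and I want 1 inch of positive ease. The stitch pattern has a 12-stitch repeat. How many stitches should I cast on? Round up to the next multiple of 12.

Cast on 72 stitches.

Finished = 45 + 1 = 46 inches.
6 / 4 = 1.5 sts/in.
46 × 1.5 = 69.00 sts.
Next multiple of 12: 72.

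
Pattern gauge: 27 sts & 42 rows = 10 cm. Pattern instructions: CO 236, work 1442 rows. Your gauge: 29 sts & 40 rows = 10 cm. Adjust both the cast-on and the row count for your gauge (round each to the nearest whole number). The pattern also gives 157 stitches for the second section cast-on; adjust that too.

Cast on 253 stitches; work 1373 rows; second section cast-on 169 stitches.

Stitches: 236 × 29/27 = 253.48 → 253.
Rows: 1442 × 40/42 = 1373.33 → 1373.
second section cast-on: 157 × 29/27 = 168.63 → 169.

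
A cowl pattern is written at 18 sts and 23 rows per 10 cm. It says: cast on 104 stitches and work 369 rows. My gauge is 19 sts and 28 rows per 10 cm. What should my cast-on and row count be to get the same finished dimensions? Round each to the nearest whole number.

Cast on 110 stitches; work 449 rows.

Stitches: 104 × 19/18 = 109.78 → 110.
Rows: 369 × 28/23 = 449.22 → 449.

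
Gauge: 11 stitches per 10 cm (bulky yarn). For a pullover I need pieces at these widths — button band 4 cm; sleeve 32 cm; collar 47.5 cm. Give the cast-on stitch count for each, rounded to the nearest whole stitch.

Rate = 11/10 = 1.1 sts per cm.
button band: 4 × 1.1 = 4.40 → 4.
sleeve: 32 × 1.1 = 35.20 → 35.
collar: 47.5 × 1.1 = 52.25 → 52.

button band 4; sleeve 35; collar 52.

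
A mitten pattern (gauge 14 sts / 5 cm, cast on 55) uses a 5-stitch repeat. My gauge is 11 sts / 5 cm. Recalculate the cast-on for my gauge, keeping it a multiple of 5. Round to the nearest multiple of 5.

Cast on 45 stitches.

55 × 11 / 14 = 43.21.
Nearest multiple of 5: 45.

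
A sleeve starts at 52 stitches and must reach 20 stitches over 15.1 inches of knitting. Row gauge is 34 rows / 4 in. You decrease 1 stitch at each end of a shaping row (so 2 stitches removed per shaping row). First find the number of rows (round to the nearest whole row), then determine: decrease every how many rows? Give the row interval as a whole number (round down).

Rows = 15.1 × 8.5 = 128.3 → 128 rows.
Stitches to remove: 32 → 16 shaping rows (at 2 st each).
128 / 16 = 8.00 → every 8 rows.

Decrease every 8th row.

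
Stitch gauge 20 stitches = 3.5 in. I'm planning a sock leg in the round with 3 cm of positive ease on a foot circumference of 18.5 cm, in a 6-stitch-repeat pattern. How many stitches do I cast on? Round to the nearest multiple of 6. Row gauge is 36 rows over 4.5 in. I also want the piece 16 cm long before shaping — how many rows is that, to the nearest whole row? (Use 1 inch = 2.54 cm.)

Finished = 18.5 + 3 = 21.5 cm.
21.5 cm × 1/2.54 = 8.46 inches.
20/3.5 = 5.714 sts per in; 8.46 × 5.714 = 48.37 sts.
Nearest multiple of 6 → 48.
16 cm = 6.30 inches; × 8 = 50.39 → 50 rows.

Cast on 48 stitches; work 50 rows.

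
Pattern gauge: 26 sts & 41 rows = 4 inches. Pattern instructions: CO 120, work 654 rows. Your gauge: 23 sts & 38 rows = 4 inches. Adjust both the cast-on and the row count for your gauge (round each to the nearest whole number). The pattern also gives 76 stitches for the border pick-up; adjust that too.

Stitches: 120 × 23/26 = 106.15 → 106.
Rows: 654 × 38/41 = 606.15 → 606.
border pick-up: 76 × 23/26 = 67.23 → 67.

Cast on 106 stitches; work 606 rows; border pick-up 67 stitches.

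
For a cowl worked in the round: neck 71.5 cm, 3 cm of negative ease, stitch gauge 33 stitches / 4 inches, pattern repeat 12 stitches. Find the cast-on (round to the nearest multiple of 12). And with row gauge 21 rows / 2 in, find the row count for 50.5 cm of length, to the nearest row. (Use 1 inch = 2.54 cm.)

Cast on 228 stitches; work 209 rows.

Finished = 71.5 − 3 = 68.5 cm.
68.5 cm × 1/2.54 = 26.97 inches.
33/4 = 8.25 sts per in; 26.97 × 8.25 = 222.49 sts.
Nearest multiple of 12 → 228.
50.5 cm = 19.88 inches; × 10.5 = 208.76 → 209 rows.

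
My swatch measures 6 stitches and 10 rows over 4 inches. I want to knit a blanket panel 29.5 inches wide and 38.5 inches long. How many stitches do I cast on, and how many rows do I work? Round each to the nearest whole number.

Stitch gauge = 6/4 = 1.5 sts/in; 29.5 × 1.5 = 44.25 → 44 sts.
Row gauge = 10/4 = 2.5 rows/in; 38.5 × 2.5 = 96.25 → 96 rows.

Cast on 44 stitches and work 96 rows.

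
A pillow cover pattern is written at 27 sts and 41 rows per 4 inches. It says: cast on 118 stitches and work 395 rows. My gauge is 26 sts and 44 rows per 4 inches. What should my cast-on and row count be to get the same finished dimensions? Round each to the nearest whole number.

Stitches: 118 × 26/27 = 113.63 → 114.
Rows: 395 × 44/41 = 423.90 → 424.

Cast on 114 stitches; work 424 rows.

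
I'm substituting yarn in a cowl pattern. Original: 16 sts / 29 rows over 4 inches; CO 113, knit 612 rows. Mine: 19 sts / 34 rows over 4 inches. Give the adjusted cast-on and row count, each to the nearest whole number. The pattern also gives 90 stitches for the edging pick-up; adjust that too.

Cast on 134 stitches; work 718 rows; edging pick-up 107 stitches.

Stitches: 113 × 19/16 = 134.19 → 134.
Rows: 612 × 34/29 = 717.52 → 718.
edging pick-up: 90 × 19/16 = 106.88 → 107.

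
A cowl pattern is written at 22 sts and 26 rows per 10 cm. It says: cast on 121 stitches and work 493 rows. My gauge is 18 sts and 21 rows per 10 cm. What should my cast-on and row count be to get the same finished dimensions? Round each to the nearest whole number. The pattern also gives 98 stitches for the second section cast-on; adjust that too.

Stitches: 121 × 18/22 = 99.00 → 99.
Rows: 493 × 21/26 = 398.19 → 398.
second section cast-on: 98 × 18/22 = 80.18 → 80.

Cast on 99 stitches; work 398 rows; second section cast-on 80 stitches.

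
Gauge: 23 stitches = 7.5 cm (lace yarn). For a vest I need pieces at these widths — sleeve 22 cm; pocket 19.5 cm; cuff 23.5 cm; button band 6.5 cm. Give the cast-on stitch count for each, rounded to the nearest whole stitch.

Rate = 23/7.5 = 3.067 sts per cm.
sleeve: 22 × 3.067 = 67.47 → 67.
pocket: 19.5 × 3.067 = 59.80 → 60.
cuff: 23.5 × 3.067 = 72.07 → 72.
button band: 6.5 × 3.067 = 19.93 → 20.

sleeve 67; pocket 60; cuff 72; button band 20.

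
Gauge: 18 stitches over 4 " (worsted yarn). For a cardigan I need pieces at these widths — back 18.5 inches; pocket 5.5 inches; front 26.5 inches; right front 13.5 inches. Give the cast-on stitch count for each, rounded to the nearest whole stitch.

Rate = 18/4 = 4.5 sts per in.
back: 18.5 × 4.5 = 83.25 → 83.
pocket: 5.5 × 4.5 = 24.75 → 25.
front: 26.5 × 4.5 = 119.25 → 119.
right front: 13.5 × 4.5 = 60.75 → 61.

back 83; pocket 25; front 119; right front 61.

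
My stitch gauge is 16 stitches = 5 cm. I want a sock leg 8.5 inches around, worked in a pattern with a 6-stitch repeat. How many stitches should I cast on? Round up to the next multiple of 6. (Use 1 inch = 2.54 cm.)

8.5 in = 8.5 × 2.54 = 21.59 cm.
16 / 5 = 3.2 sts/cm.
21.59 × 3.2 = 69.09 sts.
→ 72.

Cast on 72 stitches.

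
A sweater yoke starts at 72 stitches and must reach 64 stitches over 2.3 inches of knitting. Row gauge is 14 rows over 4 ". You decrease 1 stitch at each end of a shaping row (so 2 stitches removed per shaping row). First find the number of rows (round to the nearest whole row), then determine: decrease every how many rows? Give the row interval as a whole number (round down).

Rows = 2.3 × 3.5 = 8.0 → 8 rows.
Stitches to remove: 8 → 4 shaping rows (at 2 st each).
8 / 4 = 2.00 → every 2 rows.

Decrease every 2nd row.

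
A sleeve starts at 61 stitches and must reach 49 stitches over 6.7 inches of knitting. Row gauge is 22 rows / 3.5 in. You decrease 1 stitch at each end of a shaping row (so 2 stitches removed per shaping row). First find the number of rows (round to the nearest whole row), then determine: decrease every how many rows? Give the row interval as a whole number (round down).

Decrease every 7th row.

Rows = 6.7 × 6.286 = 42.1 → 42 rows.
Stitches to remove: 12 → 6 shaping rows (at 2 st each).
42 / 6 = 7.00 → every 7 rows.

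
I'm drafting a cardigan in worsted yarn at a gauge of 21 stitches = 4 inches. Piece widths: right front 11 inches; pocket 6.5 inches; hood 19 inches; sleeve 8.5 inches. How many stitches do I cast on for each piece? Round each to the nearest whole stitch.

Rate = 21/4 = 5.25 sts per in.
right front: 11 × 5.25 = 57.75 → 58.
pocket: 6.5 × 5.25 = 34.12 → 34.
hood: 19 × 5.25 = 99.75 → 100.
sleeve: 8.5 × 5.25 = 44.62 → 45.

right front 58; pocket 34; hood 100; sleeve 45.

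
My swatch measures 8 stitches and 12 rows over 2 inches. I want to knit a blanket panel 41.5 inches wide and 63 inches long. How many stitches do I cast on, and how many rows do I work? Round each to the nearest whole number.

Cast on 166 stitches and work 378 rows.

Stitch gauge = 8/2 = 4 sts/in; 41.5 × 4 = 166.00 → 166 sts.
Row gauge = 12/2 = 6 rows/in; 63 × 6 = 378.00 → 378 rows.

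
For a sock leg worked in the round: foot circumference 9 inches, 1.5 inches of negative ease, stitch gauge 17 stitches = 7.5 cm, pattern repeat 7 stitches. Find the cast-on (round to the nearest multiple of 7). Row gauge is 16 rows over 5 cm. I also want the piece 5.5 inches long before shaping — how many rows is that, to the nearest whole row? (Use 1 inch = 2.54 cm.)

Cast on 42 stitches; work 45 rows.

Finished = 9 − 1.5 = 7.5 inches.
7.5 inches × 2.54 = 19.05 cm.
17/7.5 = 2.267 sts per cm; 19.05 × 2.267 = 43.18 sts.
Nearest multiple of 7 → 42.
5.5 inches = 13.97 cm; × 3.2 = 44.70 → 45 rows.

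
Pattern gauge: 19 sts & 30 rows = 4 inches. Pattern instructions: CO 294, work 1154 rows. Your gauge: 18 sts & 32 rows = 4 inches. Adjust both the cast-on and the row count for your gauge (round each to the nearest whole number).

Stitches: 294 × 18/19 = 278.53 → 279.
Rows: 1154 × 32/30 = 1230.93 → 1231.

Cast on 279 stitches; work 1231 rows.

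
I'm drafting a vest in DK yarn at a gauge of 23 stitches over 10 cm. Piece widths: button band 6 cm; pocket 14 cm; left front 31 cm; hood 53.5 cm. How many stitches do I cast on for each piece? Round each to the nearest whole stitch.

button band 14; pocket 32; left front 71; hood 123.

Rate = 23/10 = 2.3 sts per cm.
button band: 6 × 2.3 = 13.80 → 14.
pocket: 14 × 2.3 = 32.20 → 32.
left front: 31 × 2.3 = 71.30 → 71.
hood: 53.5 × 2.3 = 123.05 → 123.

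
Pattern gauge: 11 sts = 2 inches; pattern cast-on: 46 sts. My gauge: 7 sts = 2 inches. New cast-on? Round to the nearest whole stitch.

Scale factor = 7 / 11 = 0.636.
46 × 7 / 11 = 29.27 sts.
→ 29 sts.

CO 29 sts.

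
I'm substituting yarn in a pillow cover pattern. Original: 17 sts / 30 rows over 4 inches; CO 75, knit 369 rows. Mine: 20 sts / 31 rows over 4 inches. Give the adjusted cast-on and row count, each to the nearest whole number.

Cast on 88 stitches; work 381 rows.

Stitches: 75 × 20/17 = 88.24 → 88.
Rows: 369 × 31/30 = 381.30 → 381.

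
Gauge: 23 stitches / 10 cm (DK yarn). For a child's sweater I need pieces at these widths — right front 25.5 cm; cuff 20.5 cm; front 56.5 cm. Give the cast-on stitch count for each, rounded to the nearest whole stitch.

right front 59; cuff 47; front 130.

Rate = 23/10 = 2.3 sts per cm.
right front: 25.5 × 2.3 = 58.65 → 59.
cuff: 20.5 × 2.3 = 47.15 → 47.
front: 56.5 × 2.3 = 129.95 → 130.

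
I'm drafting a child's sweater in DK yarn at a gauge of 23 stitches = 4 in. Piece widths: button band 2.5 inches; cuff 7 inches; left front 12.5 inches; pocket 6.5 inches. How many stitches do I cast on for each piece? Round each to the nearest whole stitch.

Rate = 23/4 = 5.75 sts per in.
button band: 2.5 × 5.75 = 14.38 → 14.
cuff: 7 × 5.75 = 40.25 → 40.
left front: 12.5 × 5.75 = 71.88 → 72.
pocket: 6.5 × 5.75 = 37.38 → 37.

button band 14; cuff 40; left front 72; pocket 37.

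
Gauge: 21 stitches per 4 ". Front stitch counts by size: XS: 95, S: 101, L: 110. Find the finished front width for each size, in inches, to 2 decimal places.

21/4 = 5.25 sts per in.
XS: 95 / 5.25 = 18.095 → 18.10 in.
S: 101 / 5.25 = 19.238 → 19.24 in.
L: 110 / 5.25 = 20.952 → 20.95 in.

XS 18.10 inches; S 19.24 inches; L 20.95 inches.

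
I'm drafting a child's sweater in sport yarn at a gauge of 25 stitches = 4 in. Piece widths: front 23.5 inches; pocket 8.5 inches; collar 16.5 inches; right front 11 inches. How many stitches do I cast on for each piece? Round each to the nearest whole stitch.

Rate = 25/4 = 6.25 sts per in.
front: 23.5 × 6.25 = 146.88 → 147.
pocket: 8.5 × 6.25 = 53.12 → 53.
collar: 16.5 × 6.25 = 103.12 → 103.
right front: 11 × 6.25 = 68.75 → 69.

front 147; pocket 53; collar 103; right front 69.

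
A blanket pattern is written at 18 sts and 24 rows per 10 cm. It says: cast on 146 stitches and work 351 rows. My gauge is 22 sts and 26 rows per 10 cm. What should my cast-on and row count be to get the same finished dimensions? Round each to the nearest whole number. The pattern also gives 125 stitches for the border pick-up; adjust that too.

Stitches: 146 × 22/18 = 178.44 → 178.
Rows: 351 × 26/24 = 380.25 → 380.
border pick-up: 125 × 22/18 = 152.78 → 153.

Cast on 178 stitches; work 380 rows; border pick-up 153 stitches.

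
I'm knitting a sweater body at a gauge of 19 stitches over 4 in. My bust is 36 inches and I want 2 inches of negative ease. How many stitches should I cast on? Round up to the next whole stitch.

Finished = 36 − 2 = 34 in.
19 / 4 = 4.75 sts per inch.
34.00 × 4.75 = 161.50 sts.
→ 162 sts.

CO 162 sts.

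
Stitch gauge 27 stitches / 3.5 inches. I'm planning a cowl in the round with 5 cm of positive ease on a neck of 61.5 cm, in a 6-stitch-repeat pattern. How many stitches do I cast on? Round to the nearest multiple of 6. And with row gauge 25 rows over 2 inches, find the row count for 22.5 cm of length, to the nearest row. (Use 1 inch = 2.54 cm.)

Finished = 61.5 + 5 = 66.5 cm.
66.5 cm × 1/2.54 = 26.18 inches.
27/3.5 = 7.714 sts per in; 26.18 × 7.714 = 201.97 sts.
Nearest multiple of 6 → 204.
22.5 cm = 8.86 inches; × 12.5 = 110.73 → 111 rows.

Cast on 204 stitches; work 111 rows.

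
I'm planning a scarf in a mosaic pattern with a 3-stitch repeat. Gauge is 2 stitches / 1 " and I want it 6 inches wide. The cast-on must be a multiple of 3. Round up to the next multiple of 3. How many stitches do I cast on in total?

12 stitches.

2 / 1 = 2 sts per inch.
6 × 2 = 12.00 sts.
Next multiple of 3: 12.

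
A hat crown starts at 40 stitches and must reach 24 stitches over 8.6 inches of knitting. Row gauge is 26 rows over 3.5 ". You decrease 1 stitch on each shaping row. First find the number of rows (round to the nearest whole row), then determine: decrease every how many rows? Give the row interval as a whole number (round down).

Rows = 8.6 × 7.429 = 63.9 → 64 rows.
Stitches to remove: 16 → 16 shaping rows (at 1 st each).
64 / 16 = 4.00 → every 4 rows.

Decrease every 4th row.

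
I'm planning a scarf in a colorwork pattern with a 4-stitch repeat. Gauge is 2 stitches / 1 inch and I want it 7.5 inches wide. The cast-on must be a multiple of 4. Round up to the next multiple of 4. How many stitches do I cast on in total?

2 / 1 = 2 sts per inch.
7.5 × 2 = 15.00 sts.
Next multiple of 4: 16.

Cast on 16 stitches.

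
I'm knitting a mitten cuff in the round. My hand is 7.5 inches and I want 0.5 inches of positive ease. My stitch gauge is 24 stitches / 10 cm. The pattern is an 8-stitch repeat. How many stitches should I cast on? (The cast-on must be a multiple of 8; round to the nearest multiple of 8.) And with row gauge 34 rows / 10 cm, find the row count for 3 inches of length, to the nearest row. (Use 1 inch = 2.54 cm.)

Finished = 7.5 + 0.5 = 8 inches.
8 inches × 2.54 = 20.32 cm.
24/10 = 2.4 sts per cm; 20.32 × 2.4 = 48.77 sts.
Nearest multiple of 8 → 48.
3 inches = 7.62 cm; × 3.4 = 25.91 → 26 rows.

Cast on 48 stitches; work 26 rows.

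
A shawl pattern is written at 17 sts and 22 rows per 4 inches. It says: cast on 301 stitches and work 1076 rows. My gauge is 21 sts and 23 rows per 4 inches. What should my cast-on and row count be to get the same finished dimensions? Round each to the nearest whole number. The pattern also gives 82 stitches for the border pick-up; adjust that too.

Stitches: 301 × 21/17 = 371.82 → 372.
Rows: 1076 × 23/22 = 1124.91 → 1125.
border pick-up: 82 × 21/17 = 101.29 → 101.

Cast on 372 stitches; work 1125 rows; border pick-up 101 stitches.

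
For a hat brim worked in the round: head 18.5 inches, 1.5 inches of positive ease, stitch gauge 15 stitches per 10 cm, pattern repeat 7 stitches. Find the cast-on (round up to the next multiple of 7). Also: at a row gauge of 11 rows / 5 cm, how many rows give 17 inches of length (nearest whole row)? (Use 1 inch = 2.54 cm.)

Cast on 77 stitches; work 95 rows.

Finished = 18.5 + 1.5 = 20 inches.
20 inches × 2.54 = 50.80 cm.
15/10 = 1.5 sts per cm; 50.80 × 1.5 = 76.20 sts.
Next multiple of 7 → 77.
17 inches = 43.18 cm; × 2.2 = 95.00 → 95 rows.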